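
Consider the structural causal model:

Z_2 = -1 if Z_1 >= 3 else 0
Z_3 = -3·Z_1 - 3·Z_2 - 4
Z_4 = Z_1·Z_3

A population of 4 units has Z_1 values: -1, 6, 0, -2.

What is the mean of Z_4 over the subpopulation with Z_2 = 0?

E[Z_4|Z_2=0] averages over only the 3 units with Z_2=0 (Z_1 = -1, 0, -2): Z_4 = 1, 0, -4, mean -1.

-1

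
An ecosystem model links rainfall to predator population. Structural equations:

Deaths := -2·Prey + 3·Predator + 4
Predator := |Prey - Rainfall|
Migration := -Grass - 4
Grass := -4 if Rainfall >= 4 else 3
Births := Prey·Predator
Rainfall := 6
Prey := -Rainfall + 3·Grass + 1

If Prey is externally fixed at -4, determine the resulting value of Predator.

10

The intervention breaks the incoming arrows to Prey: Prey := -Rainfall + 3·Grass + 1 no longer applies, and Prey = -4.
Predator = |Prey - Rainfall|  [with Prey=-4, Rainfall=6]  = 10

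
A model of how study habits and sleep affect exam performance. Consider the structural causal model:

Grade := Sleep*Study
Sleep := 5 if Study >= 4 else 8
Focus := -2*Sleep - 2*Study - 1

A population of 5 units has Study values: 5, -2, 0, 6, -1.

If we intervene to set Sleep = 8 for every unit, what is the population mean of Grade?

do(Sleep=8) breaks Sleep's dependence on Study. With Sleep=8 fixed, Grade across the units is 40, -16, 0, 48, -8, mean 12.8.

12.8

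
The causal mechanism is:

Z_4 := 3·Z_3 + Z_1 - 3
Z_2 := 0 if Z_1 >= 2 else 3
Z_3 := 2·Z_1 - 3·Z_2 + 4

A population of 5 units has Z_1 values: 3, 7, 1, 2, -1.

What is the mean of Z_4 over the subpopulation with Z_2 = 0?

Observing Z_2=0 restricts to units where Z_2's equation naturally yields 0: Z_1 ∈ {3, 7, 2}. In that subpopulation Z_4 = 30, 58, 23, mean 37.

37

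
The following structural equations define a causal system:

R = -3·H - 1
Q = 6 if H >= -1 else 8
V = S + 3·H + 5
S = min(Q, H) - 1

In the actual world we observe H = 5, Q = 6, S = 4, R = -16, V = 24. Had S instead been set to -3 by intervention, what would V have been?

do(S=-3) replaces the equation S = min(Q, H) - 1 with the constant S = -3.
V = S + 3·H + 5  [with S=-3, H=5]  = 17

17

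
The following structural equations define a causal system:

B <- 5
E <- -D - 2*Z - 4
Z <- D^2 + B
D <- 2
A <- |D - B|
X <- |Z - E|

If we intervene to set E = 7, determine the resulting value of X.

2

Under do(E=7), the mechanism E <- -D - 2*Z - 4 is discarded; E is fixed at 7.
Z = D^2 + B  [with D=2, B=5]  = 9
X = |Z - E|  [with Z=9, E=7]  = 2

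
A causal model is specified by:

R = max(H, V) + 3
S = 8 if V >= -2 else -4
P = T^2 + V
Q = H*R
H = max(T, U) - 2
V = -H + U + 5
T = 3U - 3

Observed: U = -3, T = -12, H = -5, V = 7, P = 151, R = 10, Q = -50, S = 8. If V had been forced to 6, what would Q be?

-45

The intervention breaks the incoming arrows to V: V = -H + U + 5 no longer applies, and V = 6.
T = 3U - 3  [with U=-3]  = -12
H = max(T, U) - 2  [with T=-12, U=-3]  = -5
R = max(H, V) + 3  [with H=-5, V=6]  = 9
Q = H*R  [with H=-5, R=9]  = -45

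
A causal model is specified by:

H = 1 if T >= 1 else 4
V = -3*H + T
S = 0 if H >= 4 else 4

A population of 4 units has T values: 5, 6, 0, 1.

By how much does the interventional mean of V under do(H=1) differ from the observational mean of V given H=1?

Every unit gets H=1 under the intervention. V values become 2, 3, -3, -2; E[V|do(H=1)] = 0.
Conditioning on H=1 selects the 3 unit(s) with T ∈ {5, 6, 1}. Their V values: 2, 3, -2. Mean = 1.
Difference = 0 − 1 = -1.

-1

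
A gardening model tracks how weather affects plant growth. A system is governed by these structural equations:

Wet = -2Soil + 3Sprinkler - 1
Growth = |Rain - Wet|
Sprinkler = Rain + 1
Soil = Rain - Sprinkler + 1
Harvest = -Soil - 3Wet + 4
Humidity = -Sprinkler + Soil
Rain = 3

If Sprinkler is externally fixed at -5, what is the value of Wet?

-34

Under do(Sprinkler=-5), the mechanism Sprinkler = Rain + 1 is discarded; Sprinkler is fixed at -5.
Soil = Rain - Sprinkler + 1  [with Rain=3, Sprinkler=-5]  = 9
Wet = -2Soil + 3Sprinkler - 1  [with Soil=9, Sprinkler=-5]  = -34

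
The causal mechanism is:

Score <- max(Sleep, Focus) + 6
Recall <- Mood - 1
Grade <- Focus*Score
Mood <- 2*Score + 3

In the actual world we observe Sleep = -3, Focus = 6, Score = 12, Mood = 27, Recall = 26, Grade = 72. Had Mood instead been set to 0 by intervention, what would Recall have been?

Intervening sets Mood = 0 and removes its equation (Mood <- 2*Score + 3).
Recall = Mood - 1  [with Mood=0]  = -1

-1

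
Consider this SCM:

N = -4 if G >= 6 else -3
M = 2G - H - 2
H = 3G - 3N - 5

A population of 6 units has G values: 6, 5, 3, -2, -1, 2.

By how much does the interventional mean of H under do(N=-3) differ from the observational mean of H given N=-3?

The intervention sets N=-3 in all 6 units regardless of G. Recomputing H per unit gives 22, 19, 13, -2, 1, 10; average 10.5.
Conditioning on N=-3 selects the 5 unit(s) with G ∈ {5, 3, -2, -1, 2}. Their H values: 19, 13, -2, 1, 10. Mean = 8.2.
Difference = 10.5 − 8.2 = 2.3.

2.3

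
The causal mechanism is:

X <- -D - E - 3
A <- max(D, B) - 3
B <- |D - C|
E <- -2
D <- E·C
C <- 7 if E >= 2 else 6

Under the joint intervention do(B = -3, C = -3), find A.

The joint intervention fixes B = -3, C = -3, removing each variable's own equation.
D = E·C  [with E=-2, C=-3]  = 6
A = max(D, B) - 3  [with D=6, B=-3]  = 3

3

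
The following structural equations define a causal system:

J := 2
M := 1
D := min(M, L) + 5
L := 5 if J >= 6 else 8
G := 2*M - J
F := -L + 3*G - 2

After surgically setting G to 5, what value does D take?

6

The intervention breaks the incoming arrows to G: G := 2*M - J no longer applies, and G = 5.
Since D is not a descendant of the intervened variable, it is unaffected.
L = 5 if J >= 6 else 8  [with J=2]  = 8
D = min(M, L) + 5  [with M=1, L=8]  = 6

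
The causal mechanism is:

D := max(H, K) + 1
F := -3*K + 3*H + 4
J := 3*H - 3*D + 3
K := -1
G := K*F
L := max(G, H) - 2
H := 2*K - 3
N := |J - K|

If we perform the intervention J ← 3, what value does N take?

4

do(J=3) replaces the equation J := 3*H - 3*D + 3 with the constant J = 3.
N = |J - K|  [with J=3, K=-1]  = 4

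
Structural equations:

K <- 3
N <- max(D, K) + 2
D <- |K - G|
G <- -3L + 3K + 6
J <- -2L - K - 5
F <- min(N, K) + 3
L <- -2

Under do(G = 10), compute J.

do(G=10) replaces the equation G <- -3L + 3K + 6 with the constant G = 10.
J is not downstream of the intervention, so its value is determined by the original equations.
J = -2L - K - 5  [with L=-2, K=3]  = -4

-4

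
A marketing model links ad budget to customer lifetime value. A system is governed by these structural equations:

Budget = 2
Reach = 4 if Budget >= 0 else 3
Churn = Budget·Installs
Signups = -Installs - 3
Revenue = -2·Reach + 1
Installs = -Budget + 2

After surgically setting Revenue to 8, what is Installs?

0

do(Revenue=8) replaces the equation Revenue = -2·Reach + 1 with the constant Revenue = 8.
Installs is not downstream of the intervention, so its value is determined by the original equations.
Installs = -Budget + 2  [with Budget=2]  = 0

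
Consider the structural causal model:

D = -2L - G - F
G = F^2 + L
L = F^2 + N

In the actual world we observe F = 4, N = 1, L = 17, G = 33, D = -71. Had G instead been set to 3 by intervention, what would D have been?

-41

Intervening sets G = 3 and removes its equation (G = F^2 + L).
L = F^2 + N  [with F=4, N=1]  = 17
D = -2L - G - F  [with L=17, G=3, F=4]  = -41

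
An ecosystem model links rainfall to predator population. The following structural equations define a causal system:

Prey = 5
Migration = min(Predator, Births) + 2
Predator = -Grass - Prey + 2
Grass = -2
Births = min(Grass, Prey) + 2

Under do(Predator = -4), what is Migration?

do(Predator=-4) replaces the equation Predator = -Grass - Prey + 2 with the constant Predator = -4.
Births = min(Grass, Prey) + 2  [with Grass=-2, Prey=5]  = 0
Migration = min(Predator, Births) + 2  [with Predator=-4, Births=0]  = -2

-2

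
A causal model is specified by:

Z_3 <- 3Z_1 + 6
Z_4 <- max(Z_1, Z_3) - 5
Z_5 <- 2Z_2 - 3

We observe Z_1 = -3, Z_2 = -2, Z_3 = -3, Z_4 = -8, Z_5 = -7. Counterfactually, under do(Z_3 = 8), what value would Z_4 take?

3

The intervention breaks the incoming arrows to Z_3: Z_3 <- 3Z_1 + 6 no longer applies, and Z_3 = 8.
Z_4 = max(Z_1, Z_3) - 5  [with Z_1=-3, Z_3=8]  = 3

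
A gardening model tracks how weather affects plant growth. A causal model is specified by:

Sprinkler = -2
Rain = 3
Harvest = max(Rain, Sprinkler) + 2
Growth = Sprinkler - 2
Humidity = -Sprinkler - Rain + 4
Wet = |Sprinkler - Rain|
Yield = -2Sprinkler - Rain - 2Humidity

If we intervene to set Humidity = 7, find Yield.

The intervention breaks the incoming arrows to Humidity: Humidity = -Sprinkler - Rain + 4 no longer applies, and Humidity = 7.
Yield = -2Sprinkler - Rain - 2Humidity  [with Sprinkler=-2, Rain=3, Humidity=7]  = -13

-13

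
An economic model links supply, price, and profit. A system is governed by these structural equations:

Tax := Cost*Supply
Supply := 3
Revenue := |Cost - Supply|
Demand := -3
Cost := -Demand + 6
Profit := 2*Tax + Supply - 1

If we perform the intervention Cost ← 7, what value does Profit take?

The intervention breaks the incoming arrows to Cost: Cost := -Demand + 6 no longer applies, and Cost = 7.
Tax = Cost*Supply  [with Cost=7, Supply=3]  = 21
Profit = 2*Tax + Supply - 1  [with Tax=21, Supply=3]  = 44

44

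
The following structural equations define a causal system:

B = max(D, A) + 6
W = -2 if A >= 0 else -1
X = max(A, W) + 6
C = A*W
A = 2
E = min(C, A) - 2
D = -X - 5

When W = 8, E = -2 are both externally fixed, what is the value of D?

Under do(W = 8, E = -2), each intervened variable's structural equation is replaced by its fixed value.
X = max(A, W) + 6  [with A=2, W=8]  = 14
D = -X - 5  [with X=14]  = -19

-19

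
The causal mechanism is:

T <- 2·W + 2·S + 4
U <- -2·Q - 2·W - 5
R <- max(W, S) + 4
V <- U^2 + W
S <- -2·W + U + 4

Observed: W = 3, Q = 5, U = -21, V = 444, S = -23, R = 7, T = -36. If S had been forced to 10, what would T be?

Under do(S=10), the mechanism S <- -2·W + U + 4 is discarded; S is fixed at 10.
T = 2·W + 2·S + 4  [with W=3, S=10]  = 30

30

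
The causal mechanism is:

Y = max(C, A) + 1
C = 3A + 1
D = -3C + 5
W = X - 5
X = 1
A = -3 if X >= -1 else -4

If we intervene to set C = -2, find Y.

-1

The intervention breaks the incoming arrows to C: C = 3A + 1 no longer applies, and C = -2.
A = -3 if X >= -1 else -4  [with X=1]  = -3
Y = max(C, A) + 1  [with C=-2, A=-3]  = -1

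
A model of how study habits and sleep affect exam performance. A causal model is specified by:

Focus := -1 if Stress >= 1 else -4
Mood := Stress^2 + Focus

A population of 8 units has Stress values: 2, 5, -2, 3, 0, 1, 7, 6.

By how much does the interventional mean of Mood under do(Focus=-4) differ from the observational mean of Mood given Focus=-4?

Under do(Focus=-4), Focus's equation is replaced by Focus=-4 for every unit. Per-unit Mood: 0, 21, 0, 5, -4, -3, 45, 32. Mean = 12.
Conditioning on Focus=-4 selects the 2 unit(s) with Stress ∈ {-2, 0}. Their Mood values: 0, -4. Mean = -2.
Difference = 12 − (-2) = 14.

14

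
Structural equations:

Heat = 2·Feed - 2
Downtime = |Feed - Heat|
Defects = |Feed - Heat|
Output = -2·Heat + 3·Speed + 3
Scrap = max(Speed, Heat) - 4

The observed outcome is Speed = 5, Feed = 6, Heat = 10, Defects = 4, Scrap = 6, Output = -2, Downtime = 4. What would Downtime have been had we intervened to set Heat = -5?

11

The intervention breaks the incoming arrows to Heat: Heat = 2·Feed - 2 no longer applies, and Heat = -5.
Downtime = |Feed - Heat|  [with Feed=6, Heat=-5]  = 11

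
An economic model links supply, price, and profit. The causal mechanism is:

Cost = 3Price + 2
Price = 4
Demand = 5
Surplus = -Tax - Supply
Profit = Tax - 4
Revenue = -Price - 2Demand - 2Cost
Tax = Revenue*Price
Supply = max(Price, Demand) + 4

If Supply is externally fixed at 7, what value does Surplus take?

The intervention breaks the incoming arrows to Supply: Supply = max(Price, Demand) + 4 no longer applies, and Supply = 7.
Cost = 3Price + 2  [with Price=4]  = 14
Revenue = -Price - 2Demand - 2Cost  [with Price=4, Demand=5, Cost=14]  = -42
Tax = Revenue*Price  [with Revenue=-42, Price=4]  = -168
Surplus = -Tax - Supply  [with Tax=-168, Supply=7]  = 161

161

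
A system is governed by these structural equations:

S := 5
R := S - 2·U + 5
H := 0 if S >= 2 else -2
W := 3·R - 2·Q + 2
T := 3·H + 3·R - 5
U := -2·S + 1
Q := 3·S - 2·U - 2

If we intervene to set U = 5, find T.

Under do(U=5), the mechanism U := -2·S + 1 is discarded; U is fixed at 5.
R = S - 2·U + 5  [with S=5, U=5]  = 0
H = 0 if S >= 2 else -2  [with S=5]  = 0
T = 3·H + 3·R - 5  [with H=0, R=0]  = -5

-5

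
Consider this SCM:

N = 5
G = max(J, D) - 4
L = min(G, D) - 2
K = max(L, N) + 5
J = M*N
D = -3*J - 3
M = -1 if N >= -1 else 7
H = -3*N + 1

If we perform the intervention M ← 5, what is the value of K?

10

Under do(M=5), the mechanism M = -1 if N >= -1 else 7 is discarded; M is fixed at 5.
J = M*N  [with M=5, N=5]  = 25
D = -3*J - 3  [with J=25]  = -78
G = max(J, D) - 4  [with J=25, D=-78]  = 21
L = min(G, D) - 2  [with G=21, D=-78]  = -80
K = max(L, N) + 5  [with L=-80, N=5]  = 10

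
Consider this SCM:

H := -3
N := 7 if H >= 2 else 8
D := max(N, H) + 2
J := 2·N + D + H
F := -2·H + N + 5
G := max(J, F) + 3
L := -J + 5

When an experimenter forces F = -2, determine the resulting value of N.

8

Under do(F=-2), the mechanism F := -2·H + N + 5 is discarded; F is fixed at -2.
No directed path runs from F to N, so N keeps its natural value.
N = 7 if H >= 2 else 8  [with H=-3]  = 8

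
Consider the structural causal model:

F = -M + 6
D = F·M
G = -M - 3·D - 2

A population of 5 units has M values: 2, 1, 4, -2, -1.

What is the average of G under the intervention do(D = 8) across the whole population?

Under do(D=8), D's equation is replaced by D=8 for every unit. Per-unit G: -28, -27, -30, -24, -25. Mean = -26.8.

-26.8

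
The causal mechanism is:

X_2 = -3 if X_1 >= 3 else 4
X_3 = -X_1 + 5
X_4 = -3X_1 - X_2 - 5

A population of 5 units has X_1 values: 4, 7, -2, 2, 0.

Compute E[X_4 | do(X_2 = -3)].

Under do(X_2=-3), X_2's equation is replaced by X_2=-3 for every unit. Per-unit X_4: -14, -23, 4, -8, -2. Mean = -8.6.

-8.6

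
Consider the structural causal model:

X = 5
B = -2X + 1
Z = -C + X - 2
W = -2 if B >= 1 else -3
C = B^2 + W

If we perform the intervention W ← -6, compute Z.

-72

do(W=-6) replaces the equation W = -2 if B >= 1 else -3 with the constant W = -6.
B = -2X + 1  [with X=5]  = -9
C = B^2 + W  [with B=-9, W=-6]  = 75
Z = -C + X - 2  [with C=75, X=5]  = -72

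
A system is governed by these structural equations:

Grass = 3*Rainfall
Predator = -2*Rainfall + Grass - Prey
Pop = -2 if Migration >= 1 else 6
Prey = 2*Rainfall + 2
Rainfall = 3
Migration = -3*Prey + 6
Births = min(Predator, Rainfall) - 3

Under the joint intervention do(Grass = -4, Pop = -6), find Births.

Setting Grass = -4, Pop = -6 by intervention discards those variables' equations.
Prey = 2*Rainfall + 2  [with Rainfall=3]  = 8
Predator = -2*Rainfall + Grass - Prey  [with Rainfall=3, Grass=-4, Prey=8]  = -18
Births = min(Predator, Rainfall) - 3  [with Predator=-18, Rainfall=3]  = -21

-21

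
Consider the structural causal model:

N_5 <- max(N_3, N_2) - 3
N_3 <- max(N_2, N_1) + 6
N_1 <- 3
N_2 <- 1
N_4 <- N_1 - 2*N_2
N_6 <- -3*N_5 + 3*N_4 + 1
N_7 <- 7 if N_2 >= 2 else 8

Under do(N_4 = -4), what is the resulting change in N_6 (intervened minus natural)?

Under do(N_4=-4), the mechanism N_4 <- N_1 - 2*N_2 is discarded; N_4 is fixed at -4.
N_3 = max(N_2, N_1) + 6  [with N_2=1, N_1=3]  = 9
N_5 = max(N_3, N_2) - 3  [with N_3=9, N_2=1]  = 6
N_6 = -3*N_5 + 3*N_4 + 1  [with N_5=6, N_4=-4]  = -29
Without intervention: N_3 = max(N_2, N_1) + 6  [with N_2=1, N_1=3]  = 9; N_4 = N_1 - 2*N_2  [with N_1=3, N_2=1]  = 1; N_5 = max(N_3, N_2) - 3  [with N_3=9, N_2=1]  = 6; N_6 = -3*N_5 + 3*N_4 + 1  [with N_5=6, N_4=1]  = -14.
Change = -29 − (-14) = -15.

-15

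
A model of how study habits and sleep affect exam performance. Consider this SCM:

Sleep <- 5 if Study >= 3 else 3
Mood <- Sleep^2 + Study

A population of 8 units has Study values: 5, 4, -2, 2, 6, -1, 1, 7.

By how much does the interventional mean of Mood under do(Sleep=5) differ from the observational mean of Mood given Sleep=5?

Every unit gets Sleep=5 under the intervention. Mood values become 30, 29, 23, 27, 31, 24, 26, 32; E[Mood|do(Sleep=5)] = 27.75.
Conditioning on Sleep=5 selects the 4 unit(s) with Study ∈ {5, 4, 6, 7}. Their Mood values: 30, 29, 31, 32. Mean = 30.5.
Difference = 27.75 − 30.5 = -2.75.

-2.75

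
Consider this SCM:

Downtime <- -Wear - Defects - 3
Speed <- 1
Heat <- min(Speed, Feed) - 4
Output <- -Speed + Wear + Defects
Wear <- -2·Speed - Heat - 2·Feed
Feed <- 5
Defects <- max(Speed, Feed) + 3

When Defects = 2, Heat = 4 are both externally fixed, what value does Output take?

The joint intervention fixes Defects = 2, Heat = 4, removing each variable's own equation.
Wear = -2·Speed - Heat - 2·Feed  [with Speed=1, Heat=4, Feed=5]  = -16
Output = -Speed + Wear + Defects  [with Speed=1, Wear=-16, Defects=2]  = -15

-15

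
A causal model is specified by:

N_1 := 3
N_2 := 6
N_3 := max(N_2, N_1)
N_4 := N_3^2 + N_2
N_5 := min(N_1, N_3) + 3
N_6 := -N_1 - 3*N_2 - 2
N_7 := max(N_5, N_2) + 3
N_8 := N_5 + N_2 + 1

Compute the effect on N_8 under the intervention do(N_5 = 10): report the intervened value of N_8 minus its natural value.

do(N_5=10) replaces the equation N_5 := min(N_1, N_3) + 3 with the constant N_5 = 10.
N_8 = N_5 + N_2 + 1  [with N_5=10, N_2=6]  = 17
Without intervention: N_3 = max(N_2, N_1)  [with N_2=6, N_1=3]  = 6; N_5 = min(N_1, N_3) + 3  [with N_1=3, N_3=6]  = 6; N_8 = N_5 + N_2 + 1  [with N_5=6, N_2=6]  = 13.
Change = 17 − 13 = 4.

4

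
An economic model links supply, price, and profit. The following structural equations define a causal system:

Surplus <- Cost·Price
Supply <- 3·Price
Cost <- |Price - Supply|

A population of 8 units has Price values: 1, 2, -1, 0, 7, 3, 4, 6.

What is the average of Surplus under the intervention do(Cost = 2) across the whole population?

The intervention sets Cost=2 in all 8 units regardless of Price. Recomputing Surplus per unit gives 2, 4, -2, 0, 14, 6, 8, 12; average 5.5.

5.5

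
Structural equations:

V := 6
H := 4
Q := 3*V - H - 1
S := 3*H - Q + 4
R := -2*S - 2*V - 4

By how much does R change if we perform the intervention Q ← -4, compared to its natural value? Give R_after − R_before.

do(Q=-4) replaces the equation Q := 3*V - H - 1 with the constant Q = -4.
S = 3*H - Q + 4  [with H=4, Q=-4]  = 20
R = -2*S - 2*V - 4  [with S=20, V=6]  = -56
Without intervention: Q = 3*V - H - 1  [with V=6, H=4]  = 13; S = 3*H - Q + 4  [with H=4, Q=13]  = 3; R = -2*S - 2*V - 4  [with S=3, V=6]  = -22.
Change = -56 − (-22) = -34.

-34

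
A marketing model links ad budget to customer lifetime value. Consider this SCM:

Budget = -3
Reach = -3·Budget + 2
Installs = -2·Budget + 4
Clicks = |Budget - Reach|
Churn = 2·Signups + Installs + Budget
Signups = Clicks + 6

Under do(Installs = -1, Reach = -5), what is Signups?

8

The joint intervention fixes Installs = -1, Reach = -5, removing each variable's own equation.
Clicks = |Budget - Reach|  [with Budget=-3, Reach=-5]  = 2
Signups = Clicks + 6  [with Clicks=2]  = 8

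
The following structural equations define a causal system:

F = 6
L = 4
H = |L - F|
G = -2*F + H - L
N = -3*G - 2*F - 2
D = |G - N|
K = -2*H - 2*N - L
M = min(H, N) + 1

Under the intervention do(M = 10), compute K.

Intervening sets M = 10 and removes its equation (M = min(H, N) + 1).
Since K is not a descendant of the intervened variable, it is unaffected.
H = |L - F|  [with L=4, F=6]  = 2
G = -2*F + H - L  [with F=6, H=2, L=4]  = -14
N = -3*G - 2*F - 2  [with G=-14, F=6]  = 28
K = -2*H - 2*N - L  [with H=2, N=28, L=4]  = -64

-64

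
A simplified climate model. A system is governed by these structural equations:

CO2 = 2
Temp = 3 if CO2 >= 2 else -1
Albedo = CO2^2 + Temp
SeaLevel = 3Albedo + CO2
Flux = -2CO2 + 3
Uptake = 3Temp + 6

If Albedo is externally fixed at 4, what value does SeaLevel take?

14

The intervention breaks the incoming arrows to Albedo: Albedo = CO2^2 + Temp no longer applies, and Albedo = 4.
SeaLevel = 3Albedo + CO2  [with Albedo=4, CO2=2]  = 14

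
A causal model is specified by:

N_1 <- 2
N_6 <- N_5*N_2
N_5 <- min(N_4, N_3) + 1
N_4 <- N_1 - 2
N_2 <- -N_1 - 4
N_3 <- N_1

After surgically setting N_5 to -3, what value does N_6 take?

18

The intervention breaks the incoming arrows to N_5: N_5 <- min(N_4, N_3) + 1 no longer applies, and N_5 = -3.
N_2 = -N_1 - 4  [with N_1=2]  = -6
N_6 = N_5*N_2  [with N_5=-3, N_2=-6]  = 18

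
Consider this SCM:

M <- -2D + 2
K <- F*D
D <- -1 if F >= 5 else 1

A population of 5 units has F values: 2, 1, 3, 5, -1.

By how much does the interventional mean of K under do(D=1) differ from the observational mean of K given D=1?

The intervention sets D=1 in all 5 units regardless of F. Recomputing K per unit gives 2, 1, 3, 5, -1; average 2.
Conditioning on D=1 selects the 4 unit(s) with F ∈ {2, 1, 3, -1}. Their K values: 2, 1, 3, -1. Mean = 1.25.
Difference = 2 − 1.25 = 0.75.

0.75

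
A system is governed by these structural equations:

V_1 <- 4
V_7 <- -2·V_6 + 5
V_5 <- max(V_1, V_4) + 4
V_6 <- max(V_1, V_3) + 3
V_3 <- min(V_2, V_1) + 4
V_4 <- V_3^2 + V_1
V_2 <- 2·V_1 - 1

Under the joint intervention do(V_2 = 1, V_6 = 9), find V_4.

29

The joint intervention fixes V_2 = 1, V_6 = 9, removing each variable's own equation.
V_3 = min(V_2, V_1) + 4  [with V_2=1, V_1=4]  = 5
V_4 = V_3^2 + V_1  [with V_3=5, V_1=4]  = 29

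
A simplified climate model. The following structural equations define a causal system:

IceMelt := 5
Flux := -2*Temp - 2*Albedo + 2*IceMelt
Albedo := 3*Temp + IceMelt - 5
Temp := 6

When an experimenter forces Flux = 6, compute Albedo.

18

Under do(Flux=6), the mechanism Flux := -2*Temp - 2*Albedo + 2*IceMelt is discarded; Flux is fixed at 6.
Since Albedo is not a descendant of the intervened variable, it is unaffected.
Albedo = 3*Temp + IceMelt - 5  [with Temp=6, IceMelt=5]  = 18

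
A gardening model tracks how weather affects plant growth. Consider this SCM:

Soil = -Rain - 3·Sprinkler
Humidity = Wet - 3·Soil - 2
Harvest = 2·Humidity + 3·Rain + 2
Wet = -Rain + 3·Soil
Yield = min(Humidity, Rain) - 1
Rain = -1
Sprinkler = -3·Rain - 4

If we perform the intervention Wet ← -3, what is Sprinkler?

The intervention breaks the incoming arrows to Wet: Wet = -Rain + 3·Soil no longer applies, and Wet = -3.
Since Sprinkler is not a descendant of the intervened variable, it is unaffected.
Sprinkler = -3·Rain - 4  [with Rain=-1]  = -1

-1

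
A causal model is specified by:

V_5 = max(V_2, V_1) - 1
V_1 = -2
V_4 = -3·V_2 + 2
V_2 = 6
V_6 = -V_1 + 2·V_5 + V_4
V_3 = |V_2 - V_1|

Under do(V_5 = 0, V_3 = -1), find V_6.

-14

The joint intervention fixes V_5 = 0, V_3 = -1, removing each variable's own equation.
V_4 = -3·V_2 + 2  [with V_2=6]  = -16
V_6 = -V_1 + 2·V_5 + V_4  [with V_1=-2, V_5=0, V_4=-16]  = -14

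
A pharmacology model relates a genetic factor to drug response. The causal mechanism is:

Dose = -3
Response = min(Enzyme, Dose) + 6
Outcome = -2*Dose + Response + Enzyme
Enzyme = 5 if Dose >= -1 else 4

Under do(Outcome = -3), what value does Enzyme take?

4

The intervention breaks the incoming arrows to Outcome: Outcome = -2*Dose + Response + Enzyme no longer applies, and Outcome = -3.
Since Enzyme is not a descendant of the intervened variable, it is unaffected.
Enzyme = 5 if Dose >= -1 else 4  [with Dose=-3]  = 4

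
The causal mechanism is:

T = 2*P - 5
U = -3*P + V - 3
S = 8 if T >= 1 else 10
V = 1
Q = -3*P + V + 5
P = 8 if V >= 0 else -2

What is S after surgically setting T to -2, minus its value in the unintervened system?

The intervention breaks the incoming arrows to T: T = 2*P - 5 no longer applies, and T = -2.
S = 8 if T >= 1 else 10  [with T=-2]  = 10
Without intervention: P = 8 if V >= 0 else -2  [with V=1]  = 8; T = 2*P - 5  [with P=8]  = 11; S = 8 if T >= 1 else 10  [with T=11]  = 8.
Change = 10 − 8 = 2.

2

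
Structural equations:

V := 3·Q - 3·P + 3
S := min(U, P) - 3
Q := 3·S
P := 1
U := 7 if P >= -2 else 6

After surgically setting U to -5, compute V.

do(U=-5) replaces the equation U := 7 if P >= -2 else 6 with the constant U = -5.
S = min(U, P) - 3  [with U=-5, P=1]  = -8
Q = 3·S  [with S=-8]  = -24
V = 3·Q - 3·P + 3  [with Q=-24, P=1]  = -72

-72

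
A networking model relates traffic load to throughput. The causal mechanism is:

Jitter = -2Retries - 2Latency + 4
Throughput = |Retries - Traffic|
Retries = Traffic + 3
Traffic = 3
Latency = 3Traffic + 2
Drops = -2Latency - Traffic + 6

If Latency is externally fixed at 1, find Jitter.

do(Latency=1) replaces the equation Latency = 3Traffic + 2 with the constant Latency = 1.
Retries = Traffic + 3  [with Traffic=3]  = 6
Jitter = -2Retries - 2Latency + 4  [with Retries=6, Latency=1]  = -10

-10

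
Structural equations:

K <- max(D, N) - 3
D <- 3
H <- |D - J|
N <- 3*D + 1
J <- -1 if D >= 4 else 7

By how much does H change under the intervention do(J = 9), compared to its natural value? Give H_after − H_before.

2

Intervening sets J = 9 and removes its equation (J <- -1 if D >= 4 else 7).
H = |D - J|  [with D=3, J=9]  = 6
Without intervention: J = -1 if D >= 4 else 7  [with D=3]  = 7; H = |D - J|  [with D=3, J=7]  = 4.
Change = 6 − 4 = 2.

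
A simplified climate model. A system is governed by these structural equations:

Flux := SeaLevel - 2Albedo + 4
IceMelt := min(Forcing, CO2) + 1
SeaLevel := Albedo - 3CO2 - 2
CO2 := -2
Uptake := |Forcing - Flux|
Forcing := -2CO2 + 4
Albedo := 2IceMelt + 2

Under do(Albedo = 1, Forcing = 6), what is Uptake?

Under do(Albedo = 1, Forcing = 6), each intervened variable's structural equation is replaced by its fixed value.
SeaLevel = Albedo - 3CO2 - 2  [with Albedo=1, CO2=-2]  = 5
Flux = SeaLevel - 2Albedo + 4  [with SeaLevel=5, Albedo=1]  = 7
Uptake = |Forcing - Flux|  [with Forcing=6, Flux=7]  = 1

1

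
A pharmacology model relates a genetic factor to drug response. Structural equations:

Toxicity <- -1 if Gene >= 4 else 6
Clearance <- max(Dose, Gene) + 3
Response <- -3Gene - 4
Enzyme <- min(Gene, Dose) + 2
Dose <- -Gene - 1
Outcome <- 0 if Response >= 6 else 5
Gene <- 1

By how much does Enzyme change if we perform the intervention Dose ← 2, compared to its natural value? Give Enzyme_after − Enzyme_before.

3

The intervention breaks the incoming arrows to Dose: Dose <- -Gene - 1 no longer applies, and Dose = 2.
Enzyme = min(Gene, Dose) + 2  [with Gene=1, Dose=2]  = 3
Without intervention: Dose = -Gene - 1  [with Gene=1]  = -2; Enzyme = min(Gene, Dose) + 2  [with Gene=1, Dose=-2]  = 0.
Change = 3 − 0 = 3.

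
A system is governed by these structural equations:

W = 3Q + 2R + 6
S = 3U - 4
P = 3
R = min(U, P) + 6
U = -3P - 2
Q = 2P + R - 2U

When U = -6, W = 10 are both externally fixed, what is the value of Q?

The joint intervention fixes U = -6, W = 10, removing each variable's own equation.
R = min(U, P) + 6  [with U=-6, P=3]  = 0
Q = 2P + R - 2U  [with P=3, R=0, U=-6]  = 18

18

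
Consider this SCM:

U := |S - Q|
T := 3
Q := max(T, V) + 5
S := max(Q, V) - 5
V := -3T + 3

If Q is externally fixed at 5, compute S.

0

The intervention breaks the incoming arrows to Q: Q := max(T, V) + 5 no longer applies, and Q = 5.
V = -3T + 3  [with T=3]  = -6
S = max(Q, V) - 5  [with Q=5, V=-6]  = 0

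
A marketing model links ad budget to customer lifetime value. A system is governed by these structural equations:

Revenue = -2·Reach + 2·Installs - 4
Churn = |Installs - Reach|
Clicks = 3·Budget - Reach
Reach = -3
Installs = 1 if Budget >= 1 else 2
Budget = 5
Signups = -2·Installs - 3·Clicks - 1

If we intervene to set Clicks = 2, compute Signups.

-9

do(Clicks=2) replaces the equation Clicks = 3·Budget - Reach with the constant Clicks = 2.
Installs = 1 if Budget >= 1 else 2  [with Budget=5]  = 1
Signups = -2·Installs - 3·Clicks - 1  [with Installs=1, Clicks=2]  = -9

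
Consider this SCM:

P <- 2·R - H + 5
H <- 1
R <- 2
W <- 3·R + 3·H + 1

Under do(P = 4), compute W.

Under do(P=4), the mechanism P <- 2·R - H + 5 is discarded; P is fixed at 4.
Since W is not a descendant of the intervened variable, it is unaffected.
W = 3·R + 3·H + 1  [with R=2, H=1]  = 10

10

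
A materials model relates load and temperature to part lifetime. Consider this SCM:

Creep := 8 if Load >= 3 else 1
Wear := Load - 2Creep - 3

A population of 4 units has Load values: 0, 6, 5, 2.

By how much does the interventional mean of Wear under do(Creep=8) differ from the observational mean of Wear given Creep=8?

do(Creep=8) breaks Creep's dependence on Load. With Creep=8 fixed, Wear across the units is -19, -13, -14, -17, mean -15.75.
Observing Creep=8 restricts to units where Creep's equation naturally yields 8: Load ∈ {6, 5}. In that subpopulation Wear = -13, -14, mean -13.5.
Difference = -15.75 − (-13.5) = -2.25.

-2.25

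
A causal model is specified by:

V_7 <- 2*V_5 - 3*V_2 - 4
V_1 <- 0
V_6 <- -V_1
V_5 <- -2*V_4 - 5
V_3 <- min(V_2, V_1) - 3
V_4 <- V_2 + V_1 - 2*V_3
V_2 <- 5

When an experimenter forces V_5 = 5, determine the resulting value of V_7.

Under do(V_5=5), the mechanism V_5 <- -2*V_4 - 5 is discarded; V_5 is fixed at 5.
V_7 = 2*V_5 - 3*V_2 - 4  [with V_5=5, V_2=5]  = -9

-9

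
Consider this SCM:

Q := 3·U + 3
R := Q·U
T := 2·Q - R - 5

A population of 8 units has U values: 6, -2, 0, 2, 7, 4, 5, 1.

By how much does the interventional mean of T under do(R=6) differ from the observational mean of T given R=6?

20.25

The intervention sets R=6 in all 8 units regardless of U. Recomputing T per unit gives 31, -17, -5, 7, 37, 19, 25, 1; average 12.25.
E[T|R=6] averages over only the 2 units with R=6 (U = -2, 1): T = -17, 1, mean -8.
Difference = 12.25 − (-8) = 20.25.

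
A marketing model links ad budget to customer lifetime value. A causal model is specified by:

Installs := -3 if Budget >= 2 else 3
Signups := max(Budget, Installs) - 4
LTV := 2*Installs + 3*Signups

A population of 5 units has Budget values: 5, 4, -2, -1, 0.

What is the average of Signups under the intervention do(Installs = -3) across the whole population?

Under do(Installs=-3), Installs's equation is replaced by Installs=-3 for every unit. Per-unit Signups: 1, 0, -6, -5, -4. Mean = -2.8.

-2.8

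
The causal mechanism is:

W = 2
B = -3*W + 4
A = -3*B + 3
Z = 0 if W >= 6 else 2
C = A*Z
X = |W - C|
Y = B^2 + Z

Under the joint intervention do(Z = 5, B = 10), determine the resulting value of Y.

Under do(Z = 5, B = 10), each intervened variable's structural equation is replaced by its fixed value.
Y = B^2 + Z  [with B=10, Z=5]  = 105

105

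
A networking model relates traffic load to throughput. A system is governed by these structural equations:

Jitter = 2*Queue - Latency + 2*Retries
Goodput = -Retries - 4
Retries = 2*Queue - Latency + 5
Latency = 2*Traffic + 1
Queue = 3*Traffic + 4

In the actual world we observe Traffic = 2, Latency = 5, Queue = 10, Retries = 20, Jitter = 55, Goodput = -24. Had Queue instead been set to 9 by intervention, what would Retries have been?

18

The intervention breaks the incoming arrows to Queue: Queue = 3*Traffic + 4 no longer applies, and Queue = 9.
Latency = 2*Traffic + 1  [with Traffic=2]  = 5
Retries = 2*Queue - Latency + 5  [with Queue=9, Latency=5]  = 18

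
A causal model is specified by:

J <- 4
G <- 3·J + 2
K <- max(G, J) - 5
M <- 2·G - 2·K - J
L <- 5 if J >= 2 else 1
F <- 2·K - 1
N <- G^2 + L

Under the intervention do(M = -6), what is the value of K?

Under do(M=-6), the mechanism M <- 2·G - 2·K - J is discarded; M is fixed at -6.
Since K is not a descendant of the intervened variable, it is unaffected.
G = 3·J + 2  [with J=4]  = 14
K = max(G, J) - 5  [with G=14, J=4]  = 9

9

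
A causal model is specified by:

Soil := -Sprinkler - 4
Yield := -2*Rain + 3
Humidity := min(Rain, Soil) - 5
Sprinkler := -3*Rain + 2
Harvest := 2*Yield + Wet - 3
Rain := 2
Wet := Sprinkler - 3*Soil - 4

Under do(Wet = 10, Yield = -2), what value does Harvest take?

Setting Wet = 10, Yield = -2 by intervention discards those variables' equations.
Harvest = 2*Yield + Wet - 3  [with Yield=-2, Wet=10]  = 3

3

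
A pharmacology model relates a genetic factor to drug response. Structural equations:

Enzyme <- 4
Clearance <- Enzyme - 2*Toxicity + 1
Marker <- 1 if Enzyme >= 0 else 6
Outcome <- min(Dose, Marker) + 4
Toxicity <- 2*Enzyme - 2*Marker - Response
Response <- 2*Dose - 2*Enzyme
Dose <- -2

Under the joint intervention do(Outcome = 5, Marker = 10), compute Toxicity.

0

Under do(Outcome = 5, Marker = 10), each intervened variable's structural equation is replaced by its fixed value.
Response = 2*Dose - 2*Enzyme  [with Dose=-2, Enzyme=4]  = -12
Toxicity = 2*Enzyme - 2*Marker - Response  [with Enzyme=4, Marker=10, Response=-12]  = 0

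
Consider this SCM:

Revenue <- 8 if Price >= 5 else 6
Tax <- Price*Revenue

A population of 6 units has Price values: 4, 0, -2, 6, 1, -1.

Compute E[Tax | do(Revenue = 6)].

Under do(Revenue=6), Revenue's equation is replaced by Revenue=6 for every unit. Per-unit Tax: 24, 0, -12, 36, 6, -6. Mean = 8.

8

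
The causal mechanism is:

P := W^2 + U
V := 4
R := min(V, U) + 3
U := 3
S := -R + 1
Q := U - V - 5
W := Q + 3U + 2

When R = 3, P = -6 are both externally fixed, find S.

-2

Under do(R = 3, P = -6), each intervened variable's structural equation is replaced by its fixed value.
S = -R + 1  [with R=3]  = -2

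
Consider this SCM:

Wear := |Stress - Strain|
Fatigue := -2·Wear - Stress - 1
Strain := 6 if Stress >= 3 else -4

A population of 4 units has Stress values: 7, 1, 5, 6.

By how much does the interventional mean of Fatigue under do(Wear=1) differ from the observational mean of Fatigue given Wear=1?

Every unit gets Wear=1 under the intervention. Fatigue values become -10, -4, -8, -9; E[Fatigue|do(Wear=1)] = -7.75.
E[Fatigue|Wear=1] averages over only the 2 units with Wear=1 (Stress = 7, 5): Fatigue = -10, -8, mean -9.
Difference = -7.75 − (-9) = 1.25.

1.25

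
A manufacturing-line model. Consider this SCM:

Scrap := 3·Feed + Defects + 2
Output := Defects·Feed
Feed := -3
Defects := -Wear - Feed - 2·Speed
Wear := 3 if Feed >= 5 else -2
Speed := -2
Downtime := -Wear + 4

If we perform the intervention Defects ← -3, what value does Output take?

9

Under do(Defects=-3), the mechanism Defects := -Wear - Feed - 2·Speed is discarded; Defects is fixed at -3.
Output = Defects·Feed  [with Defects=-3, Feed=-3]  = 9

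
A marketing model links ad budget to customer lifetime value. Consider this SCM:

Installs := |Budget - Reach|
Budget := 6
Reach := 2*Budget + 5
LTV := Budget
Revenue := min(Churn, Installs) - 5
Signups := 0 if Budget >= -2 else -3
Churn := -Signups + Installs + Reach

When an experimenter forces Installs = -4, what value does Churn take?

13

do(Installs=-4) replaces the equation Installs := |Budget - Reach| with the constant Installs = -4.
Reach = 2*Budget + 5  [with Budget=6]  = 17
Signups = 0 if Budget >= -2 else -3  [with Budget=6]  = 0
Churn = -Signups + Installs + Reach  [with Signups=0, Installs=-4, Reach=17]  = 13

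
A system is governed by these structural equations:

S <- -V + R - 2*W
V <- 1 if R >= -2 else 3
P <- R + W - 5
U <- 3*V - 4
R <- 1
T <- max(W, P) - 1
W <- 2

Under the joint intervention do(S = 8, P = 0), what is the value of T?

1

Under do(S = 8, P = 0), each intervened variable's structural equation is replaced by its fixed value.
T = max(W, P) - 1  [with W=2, P=0]  = 1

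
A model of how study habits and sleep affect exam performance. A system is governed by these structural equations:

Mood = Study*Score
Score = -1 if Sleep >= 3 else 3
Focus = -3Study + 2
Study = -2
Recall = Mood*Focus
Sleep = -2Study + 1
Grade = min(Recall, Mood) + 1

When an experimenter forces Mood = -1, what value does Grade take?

Under do(Mood=-1), the mechanism Mood = Study*Score is discarded; Mood is fixed at -1.
Focus = -3Study + 2  [with Study=-2]  = 8
Recall = Mood*Focus  [with Mood=-1, Focus=8]  = -8
Grade = min(Recall, Mood) + 1  [with Recall=-8, Mood=-1]  = -7

-7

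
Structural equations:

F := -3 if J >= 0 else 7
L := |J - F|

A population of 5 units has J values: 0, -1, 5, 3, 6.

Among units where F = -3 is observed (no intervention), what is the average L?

Conditioning on F=-3 selects the 4 unit(s) with J ∈ {0, 5, 3, 6}. Their L values: 3, 8, 6, 9. Mean = 6.5.

6.5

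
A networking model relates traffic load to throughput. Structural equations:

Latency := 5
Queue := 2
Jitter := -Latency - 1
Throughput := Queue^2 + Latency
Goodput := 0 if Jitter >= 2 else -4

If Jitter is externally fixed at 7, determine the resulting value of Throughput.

The intervention breaks the incoming arrows to Jitter: Jitter := -Latency - 1 no longer applies, and Jitter = 7.
Throughput is not downstream of the intervention, so its value is determined by the original equations.
Throughput = Queue^2 + Latency  [with Queue=2, Latency=5]  = 9

9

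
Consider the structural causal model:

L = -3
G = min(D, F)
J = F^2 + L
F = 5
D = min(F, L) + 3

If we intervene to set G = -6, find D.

0

do(G=-6) replaces the equation G = min(D, F) with the constant G = -6.
D is not downstream of the intervention, so its value is determined by the original equations.
D = min(F, L) + 3  [with F=5, L=-3]  = 0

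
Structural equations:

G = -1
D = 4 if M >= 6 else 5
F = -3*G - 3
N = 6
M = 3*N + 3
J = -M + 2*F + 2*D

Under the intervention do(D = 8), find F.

0

Intervening sets D = 8 and removes its equation (D = 4 if M >= 6 else 5).
No directed path runs from D to F, so F keeps its natural value.
F = -3*G - 3  [with G=-1]  = 0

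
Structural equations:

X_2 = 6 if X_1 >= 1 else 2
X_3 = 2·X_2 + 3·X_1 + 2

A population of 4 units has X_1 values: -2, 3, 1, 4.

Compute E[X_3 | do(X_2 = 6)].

18.5

Every unit gets X_2=6 under the intervention. X_3 values become 8, 23, 17, 26; E[X_3|do(X_2=6)] = 18.5.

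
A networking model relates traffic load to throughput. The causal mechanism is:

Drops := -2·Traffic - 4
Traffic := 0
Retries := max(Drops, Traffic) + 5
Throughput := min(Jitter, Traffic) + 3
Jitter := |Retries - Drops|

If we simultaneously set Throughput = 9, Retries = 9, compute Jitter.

13

Under do(Throughput = 9, Retries = 9), each intervened variable's structural equation is replaced by its fixed value.
Drops = -2·Traffic - 4  [with Traffic=0]  = -4
Jitter = |Retries - Drops|  [with Retries=9, Drops=-4]  = 13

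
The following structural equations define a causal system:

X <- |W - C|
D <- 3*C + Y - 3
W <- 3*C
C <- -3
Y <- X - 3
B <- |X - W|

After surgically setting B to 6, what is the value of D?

Under do(B=6), the mechanism B <- |X - W| is discarded; B is fixed at 6.
Since D is not a descendant of the intervened variable, it is unaffected.
W = 3*C  [with C=-3]  = -9
X = |W - C|  [with W=-9, C=-3]  = 6
Y = X - 3  [with X=6]  = 3
D = 3*C + Y - 3  [with C=-3, Y=3]  = -9

-9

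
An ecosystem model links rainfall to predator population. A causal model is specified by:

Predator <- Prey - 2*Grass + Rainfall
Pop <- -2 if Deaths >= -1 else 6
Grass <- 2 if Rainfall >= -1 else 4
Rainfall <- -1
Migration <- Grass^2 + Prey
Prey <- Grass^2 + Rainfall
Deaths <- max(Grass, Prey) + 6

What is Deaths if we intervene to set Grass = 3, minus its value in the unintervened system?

do(Grass=3) replaces the equation Grass <- 2 if Rainfall >= -1 else 4 with the constant Grass = 3.
Prey = Grass^2 + Rainfall  [with Grass=3, Rainfall=-1]  = 8
Deaths = max(Grass, Prey) + 6  [with Grass=3, Prey=8]  = 14
Without intervention: Grass = 2 if Rainfall >= -1 else 4  [with Rainfall=-1]  = 2; Prey = Grass^2 + Rainfall  [with Grass=2, Rainfall=-1]  = 3; Deaths = max(Grass, Prey) + 6  [with Grass=2, Prey=3]  = 9.
Change = 14 − 9 = 5.

5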